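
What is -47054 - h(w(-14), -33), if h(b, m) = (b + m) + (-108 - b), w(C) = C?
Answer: -46913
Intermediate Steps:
h(b, m) = -108 + m
-47054 - h(w(-14), -33) = -47054 - (-108 - 33) = -47054 - 1*(-141) = -47054 + 141 = -46913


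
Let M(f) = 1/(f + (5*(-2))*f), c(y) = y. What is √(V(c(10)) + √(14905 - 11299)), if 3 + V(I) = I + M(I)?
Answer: √(6290 + 900*√3606)/30 ≈ 8.1877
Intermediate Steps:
M(f) = -1/(9*f) (M(f) = 1/(f - 10*f) = 1/(-9*f) = -1/(9*f))
V(I) = -3 + I - 1/(9*I) (V(I) = -3 + (I - 1/(9*I)) = -3 + I - 1/(9*I))
√(V(c(10)) + √(14905 - 11299)) = √((-3 + 10 - ⅑/10) + √(14905 - 11299)) = √((-3 + 10 - ⅑*⅒) + √3606) = √((-3 + 10 - 1/90) + √3606) = √(629/90 + √3606)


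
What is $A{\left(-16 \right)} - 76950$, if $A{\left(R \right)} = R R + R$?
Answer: $-76710$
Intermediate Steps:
$A{\left(R \right)} = R + R^{2}$ ($A{\left(R \right)} = R^{2} + R = R + R^{2}$)
$A{\left(-16 \right)} - 76950 = - 16 \left(1 - 16\right) - 76950 = \left(-16\right) \left(-15\right) - 76950 = 240 - 76950 = -76710$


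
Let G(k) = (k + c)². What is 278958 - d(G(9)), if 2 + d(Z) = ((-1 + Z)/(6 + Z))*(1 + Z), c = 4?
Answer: 1393984/5 ≈ 2.7880e+5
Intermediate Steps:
G(k) = (4 + k)² (G(k) = (k + 4)² = (4 + k)²)
d(Z) = -2 + (1 + Z)*(-1 + Z)/(6 + Z) (d(Z) = -2 + ((-1 + Z)/(6 + Z))*(1 + Z) = -2 + (1 + Z)*(-1 + Z)/(6 + Z))
278958 - d(G(9)) = 278958 - (-13 + ((4 + 9)²)² - 2*(4 + 9)²)/(6 + (4 + 9)²) = 278958 - (-13 + (13²)² - 2*13²)/(6 + 13²) = 278958 - (-13 + 169² - 2*169)/(6 + 169) = 278958 - (-13 + 28561 - 338)/175 = 278958 - 28210/175 = 278958 - 1*806/5 = 278958 - 806/5 = 1393984/5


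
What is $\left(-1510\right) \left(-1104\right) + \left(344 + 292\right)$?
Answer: $1667676$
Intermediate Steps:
$\left(-1510\right) \left(-1104\right) + \left(344 + 292\right) = 1667040 + 636 = 1667676$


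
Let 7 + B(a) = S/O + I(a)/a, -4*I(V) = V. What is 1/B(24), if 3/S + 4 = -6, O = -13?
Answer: -260/1879 ≈ -0.13837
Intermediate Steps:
S = -3/10 (S = 3/(-4 - 6) = 3/(-10) = 3*(-⅒) = -3/10 ≈ -0.30000)
I(V) = -V/4
B(a) = -1879/260 (B(a) = -7 + (-3/10/(-13) + (-a/4)/a) = -7 + (-3/10*(-1/13) - ¼) = -7 + (3/130 - ¼) = -7 - 59/260 = -1879/260)
1/B(24) = 1/(-1879/260) = -260/1879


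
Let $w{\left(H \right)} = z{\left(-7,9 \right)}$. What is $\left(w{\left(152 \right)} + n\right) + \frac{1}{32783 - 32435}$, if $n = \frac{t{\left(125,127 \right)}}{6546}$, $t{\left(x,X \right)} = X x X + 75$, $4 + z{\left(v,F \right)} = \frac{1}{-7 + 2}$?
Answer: $\frac{576730427}{1898340} \approx 303.81$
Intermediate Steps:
$z{\left(v,F \right)} = - \frac{21}{5}$ ($z{\left(v,F \right)} = -4 + \frac{1}{-7 + 2} = -4 + \frac{1}{-5} = -4 - \frac{1}{5} = - \frac{21}{5}$)
$w{\left(H \right)} = - \frac{21}{5}$
$t{\left(x,X \right)} = 75 + x X^{2}$ ($t{\left(x,X \right)} = x X^{2} + 75 = 75 + x X^{2}$)
$n = \frac{1008100}{3273}$ ($n = \frac{75 + 125 \cdot 127^{2}}{6546} = \left(75 + 125 \cdot 16129\right) \frac{1}{6546} = \left(75 + 2016125\right) \frac{1}{6546} = 2016200 \cdot \frac{1}{6546} = \frac{1008100}{3273} \approx 308.0$)
$\left(w{\left(152 \right)} + n\right) + \frac{1}{32783 - 32435} = \left(- \frac{21}{5} + \frac{1008100}{3273}\right) + \frac{1}{32783 - 32435} = \frac{4971767}{16365} + \frac{1}{348} = \frac{576730427}{1898340}$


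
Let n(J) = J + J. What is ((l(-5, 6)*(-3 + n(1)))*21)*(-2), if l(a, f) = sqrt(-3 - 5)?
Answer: 84*I*sqrt(2) ≈ 118.79*I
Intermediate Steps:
n(J) = 2*J
l(a, f) = 2*I*sqrt(2) (l(a, f) = sqrt(-8) = 2*I*sqrt(2))
((l(-5, 6)*(-3 + n(1)))*21)*(-2) = (((2*I*sqrt(2))*(-3 + 2*1))*21)*(-2) = (((2*I*sqrt(2))*(-3 + 2))*21)*(-2) = (((2*I*sqrt(2))*(-1))*21)*(-2) = (-2*I*sqrt(2)*21)*(-2) = -42*I*sqrt(2)*(-2) = 84*I*sqrt(2)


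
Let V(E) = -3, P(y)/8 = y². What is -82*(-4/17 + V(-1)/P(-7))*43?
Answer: 2854297/3332 ≈ 856.63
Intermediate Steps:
P(y) = 8*y²
-82*(-4/17 + V(-1)/P(-7))*43 = -82*(-4/17 - 3/(8*(-7)²))*43 = -82*(-4*1/17 - 3/(8*49))*43 = -82*(-4/17 - 3/392)*43 = -82*(-1619/6664)*43 = (66379/3332)*43 = 2854297/3332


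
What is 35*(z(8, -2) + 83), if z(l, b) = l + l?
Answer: 3465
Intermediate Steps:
z(l, b) = 2*l
35*(z(8, -2) + 83) = 35*(2*8 + 83) = 35*(16 + 83) = 35*99 = 3465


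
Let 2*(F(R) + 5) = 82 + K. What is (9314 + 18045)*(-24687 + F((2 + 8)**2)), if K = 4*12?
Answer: -673770093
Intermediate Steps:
K = 48
F(R) = 60 (F(R) = -5 + (82 + 48)/2 = -5 + (1/2)*130 = -5 + 65 = 60)
(9314 + 18045)*(-24687 + F((2 + 8)**2)) = (9314 + 18045)*(-24687 + 60) = 27359*(-24627) = -673770093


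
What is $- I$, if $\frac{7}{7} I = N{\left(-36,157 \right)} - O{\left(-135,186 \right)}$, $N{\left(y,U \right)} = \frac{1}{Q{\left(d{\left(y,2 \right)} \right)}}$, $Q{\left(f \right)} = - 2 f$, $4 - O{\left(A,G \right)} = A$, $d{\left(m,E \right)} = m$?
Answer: $\frac{10007}{72} \approx 138.99$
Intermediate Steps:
$O{\left(A,G \right)} = 4 - A$
$N{\left(y,U \right)} = - \frac{1}{2 y}$ ($N{\left(y,U \right)} = \frac{1}{\left(-2\right) y} = - \frac{1}{2 y}$)
$I = - \frac{10007}{72}$ ($I = - \frac{1}{2 \left(-36\right)} - \left(4 - -135\right) = \left(- \frac{1}{2}\right) \left(- \frac{1}{36}\right) - \left(4 + 135\right) = \frac{1}{72} - 139 = - \frac{10007}{72} \approx -138.99$)
$- I = \left(-1\right) \left(- \frac{10007}{72}\right) = \frac{10007}{72}$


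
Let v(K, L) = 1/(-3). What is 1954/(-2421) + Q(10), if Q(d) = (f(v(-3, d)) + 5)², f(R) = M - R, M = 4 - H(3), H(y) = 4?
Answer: 66910/2421 ≈ 27.637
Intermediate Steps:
v(K, L) = -⅓ (v(K, L) = 1*(-⅓) = -⅓)
M = 0 (M = 4 - 1*4 = 4 - 4 = 0)
f(R) = -R (f(R) = 0 - R = -R)
Q(d) = 256/9 (Q(d) = (-1*(-⅓) + 5)² = (⅓ + 5)² = (16/3)² = 256/9)
1954/(-2421) + Q(10) = 1954/(-2421) + 256/9 = 1954*(-1/2421) + 256/9 = -1954/2421 + 256/9 = 66910/2421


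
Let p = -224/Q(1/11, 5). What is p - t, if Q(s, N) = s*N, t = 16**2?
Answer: -3744/5 ≈ -748.80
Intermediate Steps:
t = 256
Q(s, N) = N*s
p = -2464/5 (p = -224/(5/11) = -224/(5*(1/11)) = -224/5/11 = -224*11/5 = -2464/5 ≈ -492.80)
p - t = -2464/5 - 1*256 = -2464/5 - 256 = -3744/5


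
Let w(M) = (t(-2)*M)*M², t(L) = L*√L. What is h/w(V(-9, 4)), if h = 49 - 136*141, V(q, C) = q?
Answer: 19127*I*√2/2916 ≈ 9.2763*I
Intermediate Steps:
t(L) = L^(3/2)
h = -19127 (h = 49 - 19176 = -19127)
w(M) = -2*I*√2*M³ (w(M) = ((-2)^(3/2)*M)*M² = ((-2*I*√2)*M)*M² = (-2*I*M*√2)*M² = -2*I*√2*M³)
h/w(V(-9, 4)) = -19127*(-I*√2/2916) = -(-19127)*I*√2/2916 = 19127*I*√2/2916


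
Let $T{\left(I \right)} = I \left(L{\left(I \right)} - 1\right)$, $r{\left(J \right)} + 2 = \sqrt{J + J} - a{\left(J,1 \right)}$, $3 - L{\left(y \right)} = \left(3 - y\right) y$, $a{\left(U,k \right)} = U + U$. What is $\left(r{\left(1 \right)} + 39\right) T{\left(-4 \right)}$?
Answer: $-4200 - 120 \sqrt{2} \approx -4369.7$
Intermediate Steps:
$a{\left(U,k \right)} = 2 U$
$L{\left(y \right)} = 3 - y \left(3 - y\right)$ ($L{\left(y \right)} = 3 - \left(3 - y\right) y = 3 - y \left(3 - y\right)$)
$r{\left(J \right)} = -2 - 2 J + \sqrt{2} \sqrt{J}$ ($r{\left(J \right)} = -2 + \left(\sqrt{J + J} - 2 J\right) = -2 - \left(- \sqrt{2} \sqrt{J} + 2 J\right) = -2 + \left(\sqrt{2} \sqrt{J} - 2 J\right) = -2 + \left(- 2 J + \sqrt{2} \sqrt{J}\right) = -2 - 2 J + \sqrt{2} \sqrt{J}$)
$T{\left(I \right)} = I \left(2 + I^{2} - 3 I\right)$ ($T{\left(I \right)} = I \left(\left(3 + I^{2} - 3 I\right) - 1\right) = I \left(2 + I^{2} - 3 I\right)$)
$\left(r{\left(1 \right)} + 39\right) T{\left(-4 \right)} = \left(\left(-2 - 2 + \sqrt{2} \sqrt{1}\right) + 39\right) \left(- 4 \left(2 + \left(-4\right)^{2} - -12\right)\right) = \left(\left(-2 - 2 + \sqrt{2} \cdot 1\right) + 39\right) \left(- 4 \left(2 + 16 + 12\right)\right) = \left(\left(-2 - 2 + \sqrt{2}\right) + 39\right) \left(\left(-4\right) 30\right) = \left(\left(-4 + \sqrt{2}\right) + 39\right) \left(-120\right) = \left(35 + \sqrt{2}\right) \left(-120\right) = -4200 - 120 \sqrt{2}$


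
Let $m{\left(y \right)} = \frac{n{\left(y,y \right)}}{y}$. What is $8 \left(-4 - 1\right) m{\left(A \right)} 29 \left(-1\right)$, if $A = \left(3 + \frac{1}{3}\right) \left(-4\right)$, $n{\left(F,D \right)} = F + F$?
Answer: $2320$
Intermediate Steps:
$n{\left(F,D \right)} = 2 F$
$A = - \frac{40}{3}$ ($A = \left(3 + \frac{1}{3}\right) \left(-4\right) = \frac{10}{3} \left(-4\right) = - \frac{40}{3} \approx -13.333$)
$m{\left(y \right)} = 2$ ($m{\left(y \right)} = \frac{2 y}{y} = 2$)
$8 \left(-4 - 1\right) m{\left(A \right)} 29 \left(-1\right) = 8 \left(-4 - 1\right) 2 \cdot 29 \left(-1\right) = 8 \left(-5\right) 2 \left(-29\right) = \left(-40\right) 2 \left(-29\right) = \left(-80\right) \left(-29\right) = 2320$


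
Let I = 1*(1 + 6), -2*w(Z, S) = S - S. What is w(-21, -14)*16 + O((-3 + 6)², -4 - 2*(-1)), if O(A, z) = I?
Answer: 7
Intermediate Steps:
w(Z, S) = 0 (w(Z, S) = -(S - S)/2 = -½*0 = 0)
I = 7 (I = 1*7 = 7)
O(A, z) = 7
w(-21, -14)*16 + O((-3 + 6)², -4 - 2*(-1)) = 0*16 + 7 = 0 + 7 = 7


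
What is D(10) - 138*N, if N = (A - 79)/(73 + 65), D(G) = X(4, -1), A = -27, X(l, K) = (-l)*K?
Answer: 110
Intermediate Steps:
X(l, K) = -K*l
D(G) = 4 (D(G) = -1*(-1)*4 = 4)
N = -53/69 (N = (-27 - 79)/(73 + 65) = -106/138 = -106*1/138 = -53/69 ≈ -0.76812)
D(10) - 138*N = 4 - 138*(-53/69) = 4 + 106 = 110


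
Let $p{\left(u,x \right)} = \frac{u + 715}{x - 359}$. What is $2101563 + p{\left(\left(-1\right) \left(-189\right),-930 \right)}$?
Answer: $\frac{2708913803}{1289} \approx 2.1016 \cdot 10^{6}$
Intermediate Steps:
$p{\left(u,x \right)} = \frac{715 + u}{-359 + x}$
$2101563 + p{\left(\left(-1\right) \left(-189\right),-930 \right)} = 2101563 + \frac{715 - -189}{-359 - 930} = 2101563 + \frac{715 + 189}{-1289} = 2101563 - \frac{904}{1289} = \frac{2708913803}{1289}$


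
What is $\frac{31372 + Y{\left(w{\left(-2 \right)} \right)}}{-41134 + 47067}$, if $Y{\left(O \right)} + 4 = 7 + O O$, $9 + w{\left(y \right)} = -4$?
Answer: $\frac{31544}{5933} \approx 5.3167$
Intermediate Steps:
$w{\left(y \right)} = -13$ ($w{\left(y \right)} = -9 - 4 = -13$)
$Y{\left(O \right)} = 3 + O^{2}$ ($Y{\left(O \right)} = -4 + \left(7 + O O\right) = -4 + \left(7 + O^{2}\right) = 3 + O^{2}$)
$\frac{31372 + Y{\left(w{\left(-2 \right)} \right)}}{-41134 + 47067} = \frac{31372 + \left(3 + \left(-13\right)^{2}\right)}{-41134 + 47067} = \frac{31372 + \left(3 + 169\right)}{5933} = \left(31372 + 172\right) \frac{1}{5933} = 31544 \cdot \frac{1}{5933} = \frac{31544}{5933}$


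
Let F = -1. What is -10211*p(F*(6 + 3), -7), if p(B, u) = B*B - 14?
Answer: -684137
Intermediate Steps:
p(B, u) = -14 + B**2 (p(B, u) = B**2 - 14 = -14 + B**2)
-10211*p(F*(6 + 3), -7) = -10211*(-14 + (-(6 + 3))**2) = -10211*(-14 + (-1*9)**2) = -10211*(-14 + (-9)**2) = -10211*(-14 + 81) = -10211*67 = -684137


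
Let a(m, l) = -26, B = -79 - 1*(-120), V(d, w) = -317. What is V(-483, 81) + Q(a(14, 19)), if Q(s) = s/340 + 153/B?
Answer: -2184013/6970 ≈ -313.34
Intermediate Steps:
B = 41 (B = -79 + 120 = 41)
Q(s) = 153/41 + s/340 (Q(s) = s/340 + 153/41 = 153/41 + s/340)
V(-483, 81) + Q(a(14, 19)) = -317 + (153/41 + (1/340)*(-26)) = -317 + (153/41 - 13/170) = -317 + 25477/6970 = -2184013/6970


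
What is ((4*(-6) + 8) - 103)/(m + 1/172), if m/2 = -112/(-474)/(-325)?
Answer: -1576547700/57761 ≈ -27294.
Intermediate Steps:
m = -112/77025 (m = 2*(-112/(-474)/(-325)) = 2*(-112*(-1/474)*(-1/325)) = 2*((56/237)*(-1/325)) = 2*(-56/77025) = -112/77025 ≈ -0.0014541)
((4*(-6) + 8) - 103)/(m + 1/172) = ((4*(-6) + 8) - 103)/(-112/77025 + 1/172) = ((-24 + 8) - 103)/(-112/77025 + 1/172) = (-16 - 103)/(57761/13248300) = -119*13248300/57761 = -1576547700/57761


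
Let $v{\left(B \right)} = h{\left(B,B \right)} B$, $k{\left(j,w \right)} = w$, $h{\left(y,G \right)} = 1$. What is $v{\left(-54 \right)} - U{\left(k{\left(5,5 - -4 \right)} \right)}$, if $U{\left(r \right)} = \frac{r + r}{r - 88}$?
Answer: $- \frac{4248}{79} \approx -53.772$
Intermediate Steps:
$v{\left(B \right)} = B$ ($v{\left(B \right)} = 1 B = B$)
$U{\left(r \right)} = \frac{2 r}{-88 + r}$
$v{\left(-54 \right)} - U{\left(k{\left(5,5 - -4 \right)} \right)} = -54 - \frac{2 \left(5 - -4\right)}{-88 + \left(5 - -4\right)} = -54 - \frac{2 \left(5 + 4\right)}{-88 + \left(5 + 4\right)} = -54 - 2 \cdot 9 \frac{1}{-88 + 9} = -54 - 2 \cdot 9 \frac{1}{-79} = -54 - 2 \cdot 9 \left(- \frac{1}{79}\right) = -54 - - \frac{18}{79} = -54 + \frac{18}{79} = - \frac{4248}{79}$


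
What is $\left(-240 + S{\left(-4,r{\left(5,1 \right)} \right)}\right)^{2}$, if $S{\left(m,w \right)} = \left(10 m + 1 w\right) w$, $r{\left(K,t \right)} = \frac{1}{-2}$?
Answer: $\frac{772641}{16} \approx 48290.0$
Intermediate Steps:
$r{\left(K,t \right)} = - \frac{1}{2}$
$S{\left(m,w \right)} = w \left(w + 10 m\right)$ ($S{\left(m,w \right)} = \left(10 m + w\right) w = \left(w + 10 m\right) w = w \left(w + 10 m\right)$)
$\left(-240 + S{\left(-4,r{\left(5,1 \right)} \right)}\right)^{2} = \left(-240 - \frac{- \frac{1}{2} + 10 \left(-4\right)}{2}\right)^{2} = \left(-240 - \frac{- \frac{1}{2} - 40}{2}\right)^{2} = \left(-240 - - \frac{81}{4}\right)^{2} = \left(-240 + \frac{81}{4}\right)^{2} = \left(- \frac{879}{4}\right)^{2} = \frac{772641}{16}$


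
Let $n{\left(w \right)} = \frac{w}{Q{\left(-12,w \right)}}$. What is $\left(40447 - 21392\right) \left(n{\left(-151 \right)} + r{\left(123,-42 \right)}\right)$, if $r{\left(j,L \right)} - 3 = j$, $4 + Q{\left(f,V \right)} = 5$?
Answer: $-476375$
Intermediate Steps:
$Q{\left(f,V \right)} = 1$ ($Q{\left(f,V \right)} = -4 + 5 = 1$)
$r{\left(j,L \right)} = 3 + j$
$n{\left(w \right)} = w$ ($n{\left(w \right)} = \frac{w}{1} = w 1 = w$)
$\left(40447 - 21392\right) \left(n{\left(-151 \right)} + r{\left(123,-42 \right)}\right) = \left(40447 - 21392\right) \left(-151 + \left(3 + 123\right)\right) = 19055 \left(-151 + 126\right) = 19055 \left(-25\right) = -476375$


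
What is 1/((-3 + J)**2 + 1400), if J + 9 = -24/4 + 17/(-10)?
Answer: 100/178809 ≈ 0.00055926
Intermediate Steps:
J = -167/10 (J = -9 + (-24/4 + 17/(-10)) = -9 + (-24*1/4 + 17*(-1/10)) = -9 + (-6 - 17/10) = -9 - 77/10 = -167/10 ≈ -16.700)
1/((-3 + J)**2 + 1400) = 1/((-3 - 167/10)**2 + 1400) = 1/((-197/10)**2 + 1400) = 1/(38809/100 + 1400) = 1/(178809/100) = 100/178809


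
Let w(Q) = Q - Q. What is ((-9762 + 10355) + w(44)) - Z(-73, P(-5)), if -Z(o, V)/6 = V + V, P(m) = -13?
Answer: 437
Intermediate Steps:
w(Q) = 0
Z(o, V) = -12*V (Z(o, V) = -6*(V + V) = -12*V)
((-9762 + 10355) + w(44)) - Z(-73, P(-5)) = ((-9762 + 10355) + 0) - (-12)*(-13) = (593 + 0) - 1*156 = 593 - 156 = 437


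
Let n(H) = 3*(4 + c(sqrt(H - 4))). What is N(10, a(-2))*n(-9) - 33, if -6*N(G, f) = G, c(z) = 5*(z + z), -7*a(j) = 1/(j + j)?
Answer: -53 - 50*I*sqrt(13) ≈ -53.0 - 180.28*I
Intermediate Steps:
a(j) = -1/(14*j) (a(j) = -1/(7*(j + j)) = -1/(2*j)/7 = -1/(14*j))
c(z) = 10*z (c(z) = 5*(2*z) = 10*z)
N(G, f) = -G/6
n(H) = 12 + 30*sqrt(-4 + H) (n(H) = 3*(4 + 10*sqrt(H - 4)) = 3*(4 + 10*sqrt(-4 + H)) = 12 + 30*sqrt(-4 + H))
N(10, a(-2))*n(-9) - 33 = (-1/6*10)*(12 + 30*sqrt(-4 - 9)) - 33 = -5*(12 + 30*sqrt(-13))/3 - 33 = -5*(12 + 30*(I*sqrt(13)))/3 - 33 = -5*(12 + 30*I*sqrt(13))/3 - 33 = (-20 - 50*I*sqrt(13)) - 33 = -53 - 50*I*sqrt(13)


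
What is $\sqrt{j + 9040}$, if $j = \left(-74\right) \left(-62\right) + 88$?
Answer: $6 \sqrt{381} \approx 117.12$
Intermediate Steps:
$j = 4676$ ($j = 4588 + 88 = 4676$)
$\sqrt{j + 9040} = \sqrt{4676 + 9040} = \sqrt{13716} = 6 \sqrt{381}$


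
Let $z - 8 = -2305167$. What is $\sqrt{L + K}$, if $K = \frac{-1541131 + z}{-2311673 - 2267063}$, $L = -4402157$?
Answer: $\frac{i \sqrt{5768151642918653802}}{1144684} \approx 2098.1 i$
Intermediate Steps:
$z = -2305159$ ($z = 8 - 2305167 = -2305159$)
$K = \frac{1923145}{2289368}$ ($K = \frac{-1541131 - 2305159}{-2311673 - 2267063} = - \frac{3846290}{-4578736} = \left(-3846290\right) \left(- \frac{1}{4578736}\right) = \frac{1923145}{2289368} \approx 0.84003$)
$\sqrt{L + K} = \sqrt{-4402157 + \frac{1923145}{2289368}} = \sqrt{- \frac{10078155443631}{2289368}} = \frac{i \sqrt{5768151642918653802}}{1144684}$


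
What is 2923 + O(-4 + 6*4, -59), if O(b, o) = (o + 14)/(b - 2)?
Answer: 5841/2 ≈ 2920.5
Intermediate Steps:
O(b, o) = (14 + o)/(-2 + b)
2923 + O(-4 + 6*4, -59) = 2923 + (14 - 59)/(-2 + (-4 + 6*4)) = 2923 - 45/(-2 + (-4 + 24)) = 2923 - 45/(-2 + 20) = 2923 - 45/18 = 2923 + (1/18)*(-45) = 2923 - 5/2 = 5841/2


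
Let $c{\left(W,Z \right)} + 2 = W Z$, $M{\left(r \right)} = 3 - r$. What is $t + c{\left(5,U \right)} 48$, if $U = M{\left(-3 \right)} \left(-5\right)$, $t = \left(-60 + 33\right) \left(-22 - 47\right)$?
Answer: $-5433$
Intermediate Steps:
$t = 1863$ ($t = \left(-27\right) \left(-69\right) = 1863$)
$U = -30$ ($U = \left(3 - -3\right) \left(-5\right) = \left(3 + 3\right) \left(-5\right) = 6 \left(-5\right) = -30$)
$c{\left(W,Z \right)} = -2 + W Z$
$t + c{\left(5,U \right)} 48 = 1863 + \left(-2 + 5 \left(-30\right)\right) 48 = 1863 + \left(-2 - 150\right) 48 = 1863 - 7296 = -5433$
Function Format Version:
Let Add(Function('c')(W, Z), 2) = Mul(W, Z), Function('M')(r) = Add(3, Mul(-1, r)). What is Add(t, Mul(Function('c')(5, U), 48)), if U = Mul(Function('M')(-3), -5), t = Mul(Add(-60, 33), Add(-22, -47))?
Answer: -5433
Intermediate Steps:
t = 1863 (t = Mul(-27, -69) = 1863)
U = -30 (U = Mul(Add(3, Mul(-1, -3)), -5) = Mul(Add(3, 3), -5) = Mul(6, -5) = -30)
Function('c')(W, Z) = Add(-2, Mul(W, Z))
Add(t, Mul(Function('c')(5, U), 48)) = Add(1863, Mul(Add(-2, Mul(5, -30)), 48)) = Add(1863, Mul(Add(-2, -150), 48)) = Add(1863, Mul(-152, 48)) = Add(1863, -7296) = -5433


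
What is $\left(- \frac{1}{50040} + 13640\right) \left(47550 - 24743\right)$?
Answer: $\frac{15566817476393}{50040} \approx 3.1109 \cdot 10^{8}$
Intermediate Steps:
$\left(- \frac{1}{50040} + 13640\right) \left(47550 - 24743\right) = \left(\left(-1\right) \frac{1}{50040} + 13640\right) 22807 = \left(- \frac{1}{50040} + 13640\right) 22807 = \frac{682545599}{50040} \cdot 22807 = \frac{15566817476393}{50040}$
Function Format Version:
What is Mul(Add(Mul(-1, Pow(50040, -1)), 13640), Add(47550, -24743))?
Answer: Rational(15566817476393, 50040) ≈ 3.1109e+8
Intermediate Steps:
Mul(Add(Mul(-1, Pow(50040, -1)), 13640), Add(47550, -24743)) = Mul(Add(Mul(-1, Rational(1, 50040)), 13640), 22807) = Mul(Add(Rational(-1, 50040), 13640), 22807) = Mul(Rational(682545599, 50040), 22807) = Rational(15566817476393, 50040)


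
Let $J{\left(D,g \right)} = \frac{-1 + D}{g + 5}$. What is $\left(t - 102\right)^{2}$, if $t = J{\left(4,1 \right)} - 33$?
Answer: $\frac{72361}{4} \approx 18090.0$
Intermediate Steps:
$J{\left(D,g \right)} = \frac{-1 + D}{5 + g}$
$t = - \frac{65}{2}$ ($t = \frac{-1 + 4}{5 + 1} - 33 = \frac{1}{6} \cdot 3 - 33 = \frac{1}{2} - 33 = - \frac{65}{2} \approx -32.5$)
$\left(t - 102\right)^{2} = \left(- \frac{65}{2} - 102\right)^{2} = \left(- \frac{269}{2}\right)^{2} = \frac{72361}{4}$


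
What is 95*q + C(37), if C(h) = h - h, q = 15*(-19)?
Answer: -27075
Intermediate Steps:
q = -285
C(h) = 0
95*q + C(37) = 95*(-285) + 0 = -27075 + 0 = -27075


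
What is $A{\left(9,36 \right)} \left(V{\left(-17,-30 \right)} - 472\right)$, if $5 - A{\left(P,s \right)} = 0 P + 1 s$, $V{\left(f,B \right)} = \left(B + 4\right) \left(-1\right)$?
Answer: $13826$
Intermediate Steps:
$V{\left(f,B \right)} = -4 - B$ ($V{\left(f,B \right)} = \left(4 + B\right) \left(-1\right) = -4 - B$)
$A{\left(P,s \right)} = 5 - s$ ($A{\left(P,s \right)} = 5 - \left(0 P + 1 s\right) = 5 - \left(0 + s\right) = 5 - s$)
$A{\left(9,36 \right)} \left(V{\left(-17,-30 \right)} - 472\right) = \left(5 - 36\right) \left(\left(-4 - -30\right) - 472\right) = \left(5 - 36\right) \left(\left(-4 + 30\right) - 472\right) = - 31 \left(26 - 472\right) = \left(-31\right) \left(-446\right) = 13826$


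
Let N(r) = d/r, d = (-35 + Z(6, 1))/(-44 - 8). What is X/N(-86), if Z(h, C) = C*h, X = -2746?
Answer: 12280112/29 ≈ 4.2345e+5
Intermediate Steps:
d = 29/52 (d = (-35 + 1*6)/(-44 - 8) = (-35 + 6)/(-52) = -29*(-1/52) = 29/52 ≈ 0.55769)
N(r) = 29/(52*r)
X/N(-86) = -2746/((29/52)/(-86)) = -2746/((29/52)*(-1/86)) = -2746/(-29/4472) = -2746*(-4472/29) = 12280112/29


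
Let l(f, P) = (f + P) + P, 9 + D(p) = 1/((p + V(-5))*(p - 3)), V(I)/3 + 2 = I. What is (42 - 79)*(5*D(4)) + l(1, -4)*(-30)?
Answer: 32060/17 ≈ 1885.9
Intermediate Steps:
V(I) = -6 + 3*I
D(p) = -9 + 1/((-21 + p)*(-3 + p)) (D(p) = -9 + 1/((p + (-6 + 3*(-5)))*(p - 3)) = -9 + 1/((p + (-6 - 15))*(-3 + p)) = -9 + 1/((p - 21)*(-3 + p)) = -9 + 1/((-21 + p)*(-3 + p)))
l(f, P) = f + 2*P (l(f, P) = (P + f) + P = f + 2*P)
(42 - 79)*(5*D(4)) + l(1, -4)*(-30) = (42 - 79)*(5*((-566 - 9*4**2 + 216*4)/(63 + 4**2 - 24*4))) + (1 + 2*(-4))*(-30) = -185*(-566 - 9*16 + 864)/(63 + 16 - 96) + (1 - 8)*(-30) = -185*(-566 - 144 + 864)/(-17) - 7*(-30) = -185*(-1/17*154) + 210 = -185*(-154)/17 + 210 = -37*(-770/17) + 210 = 28490/17 + 210 = 32060/17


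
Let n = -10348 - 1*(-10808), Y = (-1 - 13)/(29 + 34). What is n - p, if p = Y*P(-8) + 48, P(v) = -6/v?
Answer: 2473/6 ≈ 412.17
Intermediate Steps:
Y = -2/9 (Y = -14/63 = -14*1/63 = -2/9 ≈ -0.22222)
p = 287/6 (p = -(-4)/(3*(-8)) + 48 = -(-4)*(-1)/(3*8) + 48 = -2/9*¾ + 48 = -⅙ + 48 = 287/6 ≈ 47.833)
n = 460 (n = -10348 + 10808 = 460)
n - p = 460 - 1*287/6 = 460 - 287/6 = 2473/6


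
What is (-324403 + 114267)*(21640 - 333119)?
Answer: 65452951144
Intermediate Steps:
(-324403 + 114267)*(21640 - 333119) = -210136*(-311479) = 65452951144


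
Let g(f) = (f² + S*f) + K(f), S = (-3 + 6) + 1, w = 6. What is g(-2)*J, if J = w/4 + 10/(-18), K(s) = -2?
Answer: -17/3 ≈ -5.6667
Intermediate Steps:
S = 4 (S = 3 + 1 = 4)
J = 17/18 (J = 6/4 + 10/(-18) = 6*(¼) + 10*(-1/18) = 3/2 - 5/9 = 17/18 ≈ 0.94444)
g(f) = -2 + f² + 4*f (g(f) = (f² + 4*f) - 2 = -2 + f² + 4*f)
g(-2)*J = (-2 + (-2)² + 4*(-2))*(17/18) = (-2 + 4 - 8)*(17/18) = -6*17/18 = -17/3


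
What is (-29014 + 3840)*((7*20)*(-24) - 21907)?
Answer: 636071458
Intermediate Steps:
(-29014 + 3840)*((7*20)*(-24) - 21907) = -25174*(140*(-24) - 21907) = -25174*(-3360 - 21907) = -25174*(-25267) = 636071458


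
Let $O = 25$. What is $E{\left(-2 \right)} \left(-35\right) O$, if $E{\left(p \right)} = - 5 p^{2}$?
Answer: $17500$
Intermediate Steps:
$E{\left(-2 \right)} \left(-35\right) O = - 5 \left(-2\right)^{2} \left(-35\right) 25 = \left(-5\right) 4 \left(-35\right) 25 = \left(-20\right) \left(-35\right) 25 = 700 \cdot 25 = 17500$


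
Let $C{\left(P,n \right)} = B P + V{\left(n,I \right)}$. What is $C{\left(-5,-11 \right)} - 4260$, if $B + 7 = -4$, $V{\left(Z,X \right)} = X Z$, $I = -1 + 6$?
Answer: $-4260$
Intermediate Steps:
$I = 5$
$B = -11$ ($B = -7 - 4 = -11$)
$C{\left(P,n \right)} = - 11 P + 5 n$
$C{\left(-5,-11 \right)} - 4260 = \left(\left(-11\right) \left(-5\right) + 5 \left(-11\right)\right) - 4260 = \left(55 - 55\right) - 4260 = 0 - 4260 = -4260$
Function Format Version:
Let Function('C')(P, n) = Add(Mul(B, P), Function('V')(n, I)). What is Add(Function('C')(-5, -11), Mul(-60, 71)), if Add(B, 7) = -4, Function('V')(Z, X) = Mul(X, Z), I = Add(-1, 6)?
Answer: -4260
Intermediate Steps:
I = 5
B = -11 (B = Add(-7, -4) = -11)
Function('C')(P, n) = Add(Mul(-11, P), Mul(5, n))
Add(Function('C')(-5, -11), Mul(-60, 71)) = Add(Add(Mul(-11, -5), Mul(5, -11)), Mul(-60, 71)) = Add(Add(55, -55), -4260) = Add(0, -4260) = -4260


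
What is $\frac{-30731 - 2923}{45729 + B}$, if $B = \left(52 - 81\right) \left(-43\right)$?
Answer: $- \frac{16827}{23488} \approx -0.71641$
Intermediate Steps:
$B = 1247$ ($B = \left(-29\right) \left(-43\right) = 1247$)
$\frac{-30731 - 2923}{45729 + B} = \frac{-30731 - 2923}{45729 + 1247} = - \frac{33654}{46976} = \left(-33654\right) \frac{1}{46976} = - \frac{16827}{23488}$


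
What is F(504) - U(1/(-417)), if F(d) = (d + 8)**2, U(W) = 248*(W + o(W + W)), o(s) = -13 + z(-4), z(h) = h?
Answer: 111072368/417 ≈ 2.6636e+5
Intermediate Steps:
o(s) = -17 (o(s) = -13 - 4 = -17)
U(W) = -4216 + 248*W (U(W) = 248*(W - 17) = 248*(-17 + W) = -4216 + 248*W)
F(d) = (8 + d)**2
F(504) - U(1/(-417)) = (8 + 504)**2 - (-4216 + 248/(-417)) = 512**2 - (-4216 + 248*(-1/417)) = 262144 - (-4216 - 248/417) = 262144 - 1*(-1758320/417) = 262144 + 1758320/417 = 111072368/417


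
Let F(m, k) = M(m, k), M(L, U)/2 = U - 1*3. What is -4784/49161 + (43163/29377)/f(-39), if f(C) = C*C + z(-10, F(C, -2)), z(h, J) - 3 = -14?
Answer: -210092811437/2180746072470 ≈ -0.096340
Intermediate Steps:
M(L, U) = -6 + 2*U (M(L, U) = 2*(U - 1*3) = 2*(U - 3) = 2*(-3 + U) = -6 + 2*U)
F(m, k) = -6 + 2*k
z(h, J) = -11 (z(h, J) = 3 - 14 = -11)
f(C) = -11 + C² (f(C) = C*C - 11 = C² - 11 = -11 + C²)
-4784/49161 + (43163/29377)/f(-39) = -4784/49161 + (43163/29377)/(-11 + (-39)²) = -4784*1/49161 + (43163*(1/29377))/(-11 + 1521) = -4784/49161 + (43163/29377)/1510 = -4784/49161 + (43163/29377)*(1/1510) = -4784/49161 + 43163/44359270 = -210092811437/2180746072470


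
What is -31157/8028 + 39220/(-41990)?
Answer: -162314059/33709572 ≈ -4.8151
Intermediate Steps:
-31157/8028 + 39220/(-41990) = -31157*1/8028 + 39220*(-1/41990) = -31157/8028 - 3922/4199 = -162314059/33709572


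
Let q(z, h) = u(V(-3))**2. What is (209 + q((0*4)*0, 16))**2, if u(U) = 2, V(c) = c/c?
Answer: 45369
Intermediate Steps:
V(c) = 1
q(z, h) = 4 (q(z, h) = 2**2 = 4)
(209 + q((0*4)*0, 16))**2 = (209 + 4)**2 = 213**2 = 45369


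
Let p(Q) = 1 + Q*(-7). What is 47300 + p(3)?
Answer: 47280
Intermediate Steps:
p(Q) = 1 - 7*Q
47300 + p(3) = 47300 + (1 - 7*3) = 47300 + (1 - 21) = 47300 - 20 = 47280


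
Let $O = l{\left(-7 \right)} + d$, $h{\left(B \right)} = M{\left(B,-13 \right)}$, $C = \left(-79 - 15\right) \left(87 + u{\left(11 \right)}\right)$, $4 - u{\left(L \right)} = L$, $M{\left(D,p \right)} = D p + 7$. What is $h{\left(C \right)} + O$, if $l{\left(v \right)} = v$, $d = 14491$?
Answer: $112251$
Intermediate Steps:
$M{\left(D,p \right)} = 7 + D p$
$u{\left(L \right)} = 4 - L$
$C = -7520$ ($C = \left(-79 - 15\right) \left(87 + \left(4 - 11\right)\right) = - 94 \left(87 + \left(4 - 11\right)\right) = - 94 \left(87 - 7\right) = \left(-94\right) 80 = -7520$)
$h{\left(B \right)} = 7 - 13 B$ ($h{\left(B \right)} = 7 + B \left(-13\right) = 7 - 13 B$)
$O = 14484$ ($O = -7 + 14491 = 14484$)
$h{\left(C \right)} + O = \left(7 - -97760\right) + 14484 = \left(7 + 97760\right) + 14484 = 97767 + 14484 = 112251$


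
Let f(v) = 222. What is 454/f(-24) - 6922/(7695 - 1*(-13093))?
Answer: 1975267/1153734 ≈ 1.7121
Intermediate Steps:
454/f(-24) - 6922/(7695 - 1*(-13093)) = 454/222 - 6922/(7695 - 1*(-13093)) = 454*(1/222) - 6922/(7695 + 13093) = 227/111 - 6922/20788 = 227/111 - 6922*1/20788 = 227/111 - 3461/10394 = 1975267/1153734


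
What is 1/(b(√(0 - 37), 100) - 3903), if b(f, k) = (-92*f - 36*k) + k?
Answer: I/(-7403*I + 92*√37) ≈ -0.00013431 + 1.0153e-5*I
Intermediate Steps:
b(f, k) = -92*f - 35*k
1/(b(√(0 - 37), 100) - 3903) = 1/((-92*√(0 - 37) - 35*100) - 3903) = 1/((-92*I*√37 - 3500) - 3903) = 1/((-3500 - 92*I*√37) - 3903) = 1/(-7403 - 92*I*√37)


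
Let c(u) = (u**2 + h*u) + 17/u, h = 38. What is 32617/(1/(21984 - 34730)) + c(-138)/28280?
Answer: -1622469041680097/3902640 ≈ -4.1574e+8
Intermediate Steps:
c(u) = u**2 + 17/u + 38*u (c(u) = (u**2 + 38*u) + 17/u = u**2 + 17/u + 38*u)
32617/(1/(21984 - 34730)) + c(-138)/28280 = 32617/(1/(21984 - 34730)) + ((17 + (-138)**2*(38 - 138))/(-138))/28280 = 32617/(1/(-12746)) - (17 + 19044*(-100))/138*(1/28280) = 32617/(-1/12746) - (17 - 1904400)/138*(1/28280) = 32617*(-12746) - 1/138*(-1904383)*(1/28280) = -415736282 + (1904383/138)*(1/28280) = -415736282 + 1904383/3902640 = -1622469041680097/3902640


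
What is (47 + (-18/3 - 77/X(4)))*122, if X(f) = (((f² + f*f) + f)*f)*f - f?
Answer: 129625/26 ≈ 4985.6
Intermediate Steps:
X(f) = -f + f²*(f + 2*f²) (X(f) = (((f² + f²) + f)*f)*f - f = ((2*f² + f)*f)*f - f = ((f + 2*f²)*f)*f - f = (f*(f + 2*f²))*f - f = f²*(f + 2*f²) - f = -f + f²*(f + 2*f²))
(47 + (-18/3 - 77/X(4)))*122 = (47 + (-18/3 - 77/(4³ - 1*4 + 2*4⁴)))*122 = (47 + (-18*⅓ - 77/(64 - 4 + 2*256)))*122 = (47 + (-6 - 77/(64 - 4 + 512)))*122 = (47 + (-6 - 77/572))*122 = (47 + (-6 - 77*1/572))*122 = (47 + (-6 - 7/52))*122 = (47 - 319/52)*122 = (2125/52)*122 = 129625/26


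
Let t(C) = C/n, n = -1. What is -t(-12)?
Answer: -12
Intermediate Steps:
t(C) = -C (t(C) = C/(-1) = C*(-1) = -C)
-t(-12) = -(-1)*(-12) = -1*12 = -12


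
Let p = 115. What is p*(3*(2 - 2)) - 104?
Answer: -104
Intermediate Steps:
p*(3*(2 - 2)) - 104 = 115*(3*(2 - 2)) - 104 = 115*(3*0) - 104 = 115*0 - 104 = 0 - 104 = -104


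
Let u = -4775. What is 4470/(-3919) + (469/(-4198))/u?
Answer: -89601323489/78558118550 ≈ -1.1406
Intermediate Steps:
4470/(-3919) + (469/(-4198))/u = 4470/(-3919) + (469/(-4198))/(-4775) = 4470*(-1/3919) + (469*(-1/4198))*(-1/4775) = -4470/3919 - 469/4198*(-1/4775) = -4470/3919 + 469/20045450 = -89601323489/78558118550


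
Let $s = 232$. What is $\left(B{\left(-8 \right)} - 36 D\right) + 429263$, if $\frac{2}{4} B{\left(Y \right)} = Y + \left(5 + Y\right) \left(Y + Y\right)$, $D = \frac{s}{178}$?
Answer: $\frac{38207351}{89} \approx 4.293 \cdot 10^{5}$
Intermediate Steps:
$D = \frac{116}{89}$ ($D = \frac{232}{178} = 232 \cdot \frac{1}{178} = \frac{116}{89} \approx 1.3034$)
$B{\left(Y \right)} = 2 Y + 4 Y \left(5 + Y\right)$ ($B{\left(Y \right)} = 2 \left(Y + \left(5 + Y\right) \left(Y + Y\right)\right) = 2 \left(Y + \left(5 + Y\right) 2 Y\right) = 2 \left(Y + 2 Y \left(5 + Y\right)\right) = 2 Y + 4 Y \left(5 + Y\right)$)
$\left(B{\left(-8 \right)} - 36 D\right) + 429263 = \left(2 \left(-8\right) \left(11 + 2 \left(-8\right)\right) - \frac{4176}{89}\right) + 429263 = \left(2 \left(-8\right) \left(11 - 16\right) - \frac{4176}{89}\right) + 429263 = \left(2 \left(-8\right) \left(-5\right) - \frac{4176}{89}\right) + 429263 = \left(80 - \frac{4176}{89}\right) + 429263 = \frac{2944}{89} + 429263 = \frac{38207351}{89}$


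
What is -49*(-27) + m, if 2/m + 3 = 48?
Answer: 59537/45 ≈ 1323.0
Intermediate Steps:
m = 2/45 (m = 2/(-3 + 48) = 2/45 ≈ 0.044444)
-49*(-27) + m = -49*(-27) + 2/45 = 1323 + 2/45 = 59537/45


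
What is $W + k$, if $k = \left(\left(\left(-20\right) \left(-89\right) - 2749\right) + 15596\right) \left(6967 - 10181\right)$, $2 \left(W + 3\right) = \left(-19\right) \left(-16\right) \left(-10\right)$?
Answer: $-47012701$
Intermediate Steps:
$W = -1523$ ($W = -3 + \frac{\left(-19\right) \left(-16\right) \left(-10\right)}{2} = -3 + \frac{304 \left(-10\right)}{2} = -3 + \frac{1}{2} \left(-3040\right) = -3 - 1520 = -1523$)
$k = -47011178$ ($k = \left(\left(1780 - 2749\right) + 15596\right) \left(-3214\right) = \left(-969 + 15596\right) \left(-3214\right) = 14627 \left(-3214\right) = -47011178$)
$W + k = -1523 - 47011178 = -47012701$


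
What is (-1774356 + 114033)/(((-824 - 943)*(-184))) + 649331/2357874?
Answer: -617286123989/127768476312 ≈ -4.8313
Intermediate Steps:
(-1774356 + 114033)/(((-824 - 943)*(-184))) + 649331/2357874 = -1660323/((-1767*(-184))) + 649331*(1/2357874) = -1660323/325128 + 649331/2357874 = -1660323*1/325128 + 649331/2357874 = -553441/108376 + 649331/2357874 = -617286123989/127768476312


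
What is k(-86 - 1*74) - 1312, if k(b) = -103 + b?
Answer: -1575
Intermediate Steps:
k(-86 - 1*74) - 1312 = (-103 + (-86 - 1*74)) - 1312 = (-103 + (-86 - 74)) - 1312 = (-103 - 160) - 1312 = -263 - 1312 = -1575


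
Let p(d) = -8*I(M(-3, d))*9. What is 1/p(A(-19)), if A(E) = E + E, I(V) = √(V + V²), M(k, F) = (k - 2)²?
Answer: -√26/9360 ≈ -0.00054477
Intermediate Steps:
M(k, F) = (-2 + k)²
A(E) = 2*E
p(d) = -360*√26 (p(d) = -8*5*√(1 + (-2 - 3)²)*9 = -8*5*√(1 + (-5)²)*9 = -8*5*√(1 + 25)*9 = -8*5*√26*9 = -40*√26*9 = -360*√26)
1/p(A(-19)) = 1/(-360*√26) = -√26/9360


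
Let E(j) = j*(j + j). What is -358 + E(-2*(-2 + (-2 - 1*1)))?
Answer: -158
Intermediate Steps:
E(j) = 2*j² (E(j) = j*(2*j) = 2*j²)
-358 + E(-2*(-2 + (-2 - 1*1))) = -358 + 2*(-2*(-2 + (-2 - 1*1)))² = -358 + 2*(-2*(-2 + (-2 - 1)))² = -358 + 2*(-2*(-2 - 3))² = -358 + 2*(-2*(-5))² = -358 + 2*10² = -358 + 2*100 = -358 + 200 = -158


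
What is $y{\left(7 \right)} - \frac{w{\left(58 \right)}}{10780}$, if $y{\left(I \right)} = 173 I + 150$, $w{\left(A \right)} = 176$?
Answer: $\frac{333441}{245} \approx 1361.0$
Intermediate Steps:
$y{\left(I \right)} = 150 + 173 I$
$y{\left(7 \right)} - \frac{w{\left(58 \right)}}{10780} = \left(150 + 173 \cdot 7\right) - \frac{176}{10780} = \left(150 + 1211\right) - 176 \cdot \frac{1}{10780} = 1361 - \frac{4}{245} = \frac{333441}{245}$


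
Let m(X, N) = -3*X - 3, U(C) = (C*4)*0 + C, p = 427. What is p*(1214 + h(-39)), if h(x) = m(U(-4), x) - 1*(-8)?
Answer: 525637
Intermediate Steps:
U(C) = C (U(C) = (4*C)*0 + C = 0 + C = C)
m(X, N) = -3 - 3*X
h(x) = 17 (h(x) = (-3 - 3*(-4)) - 1*(-8) = (-3 + 12) + 8 = 9 + 8 = 17)
p*(1214 + h(-39)) = 427*(1214 + 17) = 427*1231 = 525637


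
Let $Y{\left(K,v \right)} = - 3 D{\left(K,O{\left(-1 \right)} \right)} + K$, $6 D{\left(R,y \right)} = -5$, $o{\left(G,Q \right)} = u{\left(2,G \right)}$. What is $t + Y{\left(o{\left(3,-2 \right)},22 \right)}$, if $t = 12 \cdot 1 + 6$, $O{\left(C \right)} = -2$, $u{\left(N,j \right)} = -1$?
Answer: $\frac{39}{2} \approx 19.5$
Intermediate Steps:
$o{\left(G,Q \right)} = -1$
$D{\left(R,y \right)} = - \frac{5}{6}$ ($D{\left(R,y \right)} = \frac{1}{6} \left(-5\right) = - \frac{5}{6}$)
$Y{\left(K,v \right)} = \frac{5}{2} + K$ ($Y{\left(K,v \right)} = \left(-3\right) \left(- \frac{5}{6}\right) + K = \frac{5}{2} + K$)
$t = 18$ ($t = 12 + 6 = 18$)
$t + Y{\left(o{\left(3,-2 \right)},22 \right)} = 18 + \left(\frac{5}{2} - 1\right) = 18 + \frac{3}{2} = \frac{39}{2}$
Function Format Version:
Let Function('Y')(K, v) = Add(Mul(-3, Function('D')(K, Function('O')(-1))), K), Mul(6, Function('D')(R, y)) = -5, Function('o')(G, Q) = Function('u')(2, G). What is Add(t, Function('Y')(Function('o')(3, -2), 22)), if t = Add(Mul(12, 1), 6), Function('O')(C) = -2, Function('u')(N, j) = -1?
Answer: Rational(39, 2) ≈ 19.500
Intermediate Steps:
Function('o')(G, Q) = -1
Function('D')(R, y) = Rational(-5, 6) (Function('D')(R, y) = Mul(Rational(1, 6), -5) = Rational(-5, 6))
Function('Y')(K, v) = Add(Rational(5, 2), K) (Function('Y')(K, v) = Add(Mul(-3, Rational(-5, 6)), K) = Add(Rational(5, 2), K))
t = 18 (t = Add(12, 6) = 18)
Add(t, Function('Y')(Function('o')(3, -2), 22)) = Add(18, Add(Rational(5, 2), -1)) = Add(18, Rational(3, 2)) = Rational(39, 2)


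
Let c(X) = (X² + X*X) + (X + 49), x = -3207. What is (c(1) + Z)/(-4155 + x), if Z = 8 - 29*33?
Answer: 299/2454 ≈ 0.12184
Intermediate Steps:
Z = -949 (Z = 8 - 957 = -949)
c(X) = 49 + X + 2*X² (c(X) = (X² + X²) + (49 + X) = 2*X² + (49 + X) = 49 + X + 2*X²)
(c(1) + Z)/(-4155 + x) = ((49 + 1 + 2*1²) - 949)/(-4155 - 3207) = ((49 + 1 + 2*1) - 949)/(-7362) = ((49 + 1 + 2) - 949)*(-1/7362) = (52 - 949)*(-1/7362) = -897*(-1/7362) = 299/2454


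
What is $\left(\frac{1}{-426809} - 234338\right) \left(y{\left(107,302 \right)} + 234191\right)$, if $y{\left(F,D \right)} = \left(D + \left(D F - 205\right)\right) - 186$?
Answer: $- \frac{26646280247894288}{426809} \approx -6.2431 \cdot 10^{10}$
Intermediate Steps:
$y{\left(F,D \right)} = -391 + D + D F$ ($y{\left(F,D \right)} = \left(D + \left(-205 + D F\right)\right) - 186 = \left(-205 + D + D F\right) - 186 = -391 + D + D F$)
$\left(\frac{1}{-426809} - 234338\right) \left(y{\left(107,302 \right)} + 234191\right) = \left(\frac{1}{-426809} - 234338\right) \left(\left(-391 + 302 + 302 \cdot 107\right) + 234191\right) = \left(- \frac{1}{426809} - 234338\right) \left(\left(-391 + 302 + 32314\right) + 234191\right) = - \frac{100017567443 \left(32225 + 234191\right)}{426809} = \left(- \frac{100017567443}{426809}\right) 266416 = - \frac{26646280247894288}{426809}$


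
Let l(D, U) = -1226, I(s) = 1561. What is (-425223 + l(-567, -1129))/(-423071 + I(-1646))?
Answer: 426449/421510 ≈ 1.0117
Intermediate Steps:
(-425223 + l(-567, -1129))/(-423071 + I(-1646)) = (-425223 - 1226)/(-423071 + 1561) = -426449/(-421510) = -426449*(-1/421510) = 426449/421510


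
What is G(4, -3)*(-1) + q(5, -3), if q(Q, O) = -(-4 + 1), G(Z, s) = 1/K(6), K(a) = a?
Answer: 17/6 ≈ 2.8333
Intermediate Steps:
G(Z, s) = ⅙ (G(Z, s) = 1/6 = ⅙)
q(Q, O) = 3 (q(Q, O) = -1*(-3) = 3)
G(4, -3)*(-1) + q(5, -3) = (⅙)*(-1) + 3 = -⅙ + 3 = 17/6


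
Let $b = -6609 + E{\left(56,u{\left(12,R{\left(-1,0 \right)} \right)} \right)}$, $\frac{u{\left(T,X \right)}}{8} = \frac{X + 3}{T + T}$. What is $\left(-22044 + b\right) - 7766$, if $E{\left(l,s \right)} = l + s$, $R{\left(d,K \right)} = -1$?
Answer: $- \frac{109087}{3} \approx -36362.0$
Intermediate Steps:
$u{\left(T,X \right)} = \frac{4 \left(3 + X\right)}{T}$ ($u{\left(T,X \right)} = 8 \frac{X + 3}{T + T} = 8 \frac{3 + X}{2 T} = \frac{4 \left(3 + X\right)}{T}$)
$b = - \frac{19657}{3}$ ($b = -6609 + \left(56 + \frac{4 \left(3 - 1\right)}{12}\right) = -6609 + \left(56 + 4 \cdot \frac{1}{12} \cdot 2\right) = -6609 + \left(56 + \frac{2}{3}\right) = -6609 + \frac{170}{3} = - \frac{19657}{3} \approx -6552.3$)
$\left(-22044 + b\right) - 7766 = \left(-22044 - \frac{19657}{3}\right) - 7766 = - \frac{85789}{3} - 7766 = - \frac{109087}{3}$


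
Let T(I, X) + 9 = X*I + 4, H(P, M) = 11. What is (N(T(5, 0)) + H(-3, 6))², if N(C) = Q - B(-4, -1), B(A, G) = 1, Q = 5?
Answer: 225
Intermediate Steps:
T(I, X) = -5 + I*X (T(I, X) = -9 + (X*I + 4) = -9 + (I*X + 4) = -9 + (4 + I*X) = -5 + I*X)
N(C) = 4 (N(C) = 5 - 1*1 = 5 - 1 = 4)
(N(T(5, 0)) + H(-3, 6))² = (4 + 11)² = 15² = 225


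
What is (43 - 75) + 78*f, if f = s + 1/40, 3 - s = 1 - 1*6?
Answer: 11879/20 ≈ 593.95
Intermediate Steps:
s = 8 (s = 3 - (1 - 1*6) = 3 - (1 - 6) = 3 - 1*(-5) = 3 + 5 = 8)
f = 321/40 (f = 8 + 1/40 = 321/40 ≈ 8.0250)
(43 - 75) + 78*f = (43 - 75) + 78*(321/40) = -32 + 12519/20 = 11879/20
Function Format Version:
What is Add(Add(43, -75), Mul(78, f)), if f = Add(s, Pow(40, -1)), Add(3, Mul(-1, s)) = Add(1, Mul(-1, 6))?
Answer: Rational(11879, 20) ≈ 593.95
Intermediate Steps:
s = 8 (s = Add(3, Mul(-1, Add(1, Mul(-1, 6)))) = Add(3, Mul(-1, Add(1, -6))) = Add(3, Mul(-1, -5)) = Add(3, 5) = 8)
f = Rational(321, 40) (f = Add(8, Pow(40, -1)) = Add(8, Rational(1, 40)) = Rational(321, 40) ≈ 8.0250)
Add(Add(43, -75), Mul(78, f)) = Add(Add(43, -75), Mul(78, Rational(321, 40))) = Add(-32, Rational(12519, 20)) = Rational(11879, 20)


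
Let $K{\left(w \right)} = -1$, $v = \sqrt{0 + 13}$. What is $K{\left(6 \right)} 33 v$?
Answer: $- 33 \sqrt{13} \approx -118.98$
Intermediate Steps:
$v = \sqrt{13} \approx 3.6056$
$K{\left(6 \right)} 33 v = \left(-1\right) 33 \sqrt{13} = - 33 \sqrt{13}$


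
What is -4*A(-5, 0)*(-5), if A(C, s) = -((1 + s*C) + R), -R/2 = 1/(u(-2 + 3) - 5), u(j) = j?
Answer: -30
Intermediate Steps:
R = ½ (R = -2/((-2 + 3) - 5) = -2/(1 - 5) = -2/(-4) = -2*(-¼) = ½ ≈ 0.50000)
A(C, s) = -3/2 - C*s (A(C, s) = -((1 + s*C) + ½) = -((1 + C*s) + ½) = -(3/2 + C*s) = -3/2 - C*s)
-4*A(-5, 0)*(-5) = -4*(-3/2 - 1*(-5)*0)*(-5) = -4*(-3/2 + 0)*(-5) = -4*(-3/2)*(-5) = 6*(-5) = -30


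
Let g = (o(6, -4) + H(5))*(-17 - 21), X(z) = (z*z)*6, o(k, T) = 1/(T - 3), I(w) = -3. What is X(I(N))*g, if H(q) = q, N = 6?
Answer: -69768/7 ≈ -9966.9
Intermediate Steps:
o(k, T) = 1/(-3 + T)
X(z) = 6*z**2 (X(z) = z**2*6 = 6*z**2)
g = -1292/7 (g = (1/(-3 - 4) + 5)*(-17 - 21) = (1/(-7) + 5)*(-38) = (-1/7 + 5)*(-38) = (34/7)*(-38) = -1292/7 ≈ -184.57)
X(I(N))*g = (6*(-3)**2)*(-1292/7) = (6*9)*(-1292/7) = 54*(-1292/7) = -69768/7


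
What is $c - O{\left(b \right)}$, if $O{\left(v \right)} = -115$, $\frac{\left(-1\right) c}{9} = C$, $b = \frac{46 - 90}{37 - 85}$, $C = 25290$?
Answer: $-227495$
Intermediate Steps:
$b = \frac{11}{12}$ ($b = - \frac{44}{-48} = \left(-44\right) \left(- \frac{1}{48}\right) = \frac{11}{12} \approx 0.91667$)
$c = -227610$ ($c = \left(-9\right) 25290 = -227610$)
$c - O{\left(b \right)} = -227610 - -115 = -227610 + 115 = -227495$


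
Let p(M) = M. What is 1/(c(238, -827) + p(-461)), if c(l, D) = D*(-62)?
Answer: 1/50813 ≈ 1.9680e-5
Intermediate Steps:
c(l, D) = -62*D
1/(c(238, -827) + p(-461)) = 1/(-62*(-827) - 461) = 1/(51274 - 461) = 1/50813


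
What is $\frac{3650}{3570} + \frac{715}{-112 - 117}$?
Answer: $- \frac{171670}{81753} \approx -2.0999$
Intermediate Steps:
$\frac{3650}{3570} + \frac{715}{-112 - 117} = 3650 \cdot \frac{1}{3570} + \frac{715}{-112 - 117} = \frac{365}{357} + \frac{715}{-229} = \frac{365}{357} + 715 \left(- \frac{1}{229}\right) = \frac{365}{357} - \frac{715}{229} = - \frac{171670}{81753}$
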